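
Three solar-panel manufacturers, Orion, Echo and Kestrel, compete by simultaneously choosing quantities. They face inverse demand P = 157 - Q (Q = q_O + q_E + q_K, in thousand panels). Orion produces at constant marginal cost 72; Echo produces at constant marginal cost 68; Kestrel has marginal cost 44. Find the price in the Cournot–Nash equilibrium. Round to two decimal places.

Orion's profit: π_O = (157 - Q)q_O - (72q_O). Setting ∂π_O/∂q_O = 0: 85 - 2q_O - (q_E + q_K) = 0.
Echo's first-order condition: 89 - 2q_E - (q_O + q_K) = 0.
Kestrel's profit: π_K = (157 - Q)q_K - (44q_K). Setting ∂π_K/∂q_K = 0: 113 - 2q_K - (q_O + q_E) = 0.
Adding the 3 first-order conditions: 287 − 4Q = 0, so Q = 287/4.
Back-substituting: q_O = (85 − 287/4) = 53/4, q_E = (89 − 287/4) = 69/4, q_K = (113 − 287/4) = 165/4.
Total output Q = 287/4, so price P = 157 - 287/4 = 341/4.

85.25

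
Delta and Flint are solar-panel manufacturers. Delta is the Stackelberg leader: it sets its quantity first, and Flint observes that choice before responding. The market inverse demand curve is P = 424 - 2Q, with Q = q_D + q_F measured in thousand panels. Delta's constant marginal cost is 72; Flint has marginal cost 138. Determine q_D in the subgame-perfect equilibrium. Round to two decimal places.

Solve by backward induction. Given q_D, the follower Flint maximises π_F = (424 - 2q_D - 2q_F)q_F - 138q_F.
∂π_F/∂q_F = 286 - 2q_D - 4q_F = 0 gives the reaction function q_F = (286 - 2q_D)/4.
The leader anticipates this reaction. Substituting into P = 424 - 2Q gives P = 281 - q_D, so π_D = (281 - q_D)q_D - 72q_D.
Maximising: ∂π_D/∂q_D = 209 - 2q_D = 0, giving q_D = 209/2.
Then q_F = (286 - 2·(209/2))/4 = 77/4.

104.50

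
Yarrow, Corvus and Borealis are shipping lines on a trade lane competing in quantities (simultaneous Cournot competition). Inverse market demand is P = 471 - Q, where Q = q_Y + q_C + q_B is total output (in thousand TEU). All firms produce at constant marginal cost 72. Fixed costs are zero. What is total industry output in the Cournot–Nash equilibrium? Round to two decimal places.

Each firm earns π_i = (471 - Q)q_i - 72q_i.
First-order condition (treating rivals' output as given): 399 - 2q_i - Σ_{j≠i} q_j = 0.
By symmetry each firm produces the same amount; substituting Σ_{j≠i} q_j = 2q_i yields q_i = 399/4.
Total output Q = 399/4 + 399/4 + 399/4 = 1197/4.

299.25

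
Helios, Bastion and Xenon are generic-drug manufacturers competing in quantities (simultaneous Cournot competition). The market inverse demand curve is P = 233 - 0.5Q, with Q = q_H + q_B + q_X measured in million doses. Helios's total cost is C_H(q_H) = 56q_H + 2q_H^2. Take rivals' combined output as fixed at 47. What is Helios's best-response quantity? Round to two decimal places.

With rivals' combined output fixed at 47, Helios's profit is π_H = (233 - (1/2)·47 - (1/2)q_H)q_H - (56q_H + 2q_H²) = (419/2 - (1/2)q_H)q_H - (56q_H + 2q_H²).
∂π_H/∂q_H = 307/2 - 5q_H = 0, so q_H = 307/10.

30.70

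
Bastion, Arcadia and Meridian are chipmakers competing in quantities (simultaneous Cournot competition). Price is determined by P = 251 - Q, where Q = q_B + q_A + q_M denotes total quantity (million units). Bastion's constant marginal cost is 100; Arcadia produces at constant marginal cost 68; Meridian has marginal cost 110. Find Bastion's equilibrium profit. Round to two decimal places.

1040.06

Bastion's profit: π_B = (251 - Q)q_B - (100q_B). Setting ∂π_B/∂q_B = 0: 151 - 2q_B - (q_A + q_M) = 0.
Arcadia's profit: π_A = (251 - Q)q_A - (68q_A). Setting ∂π_A/∂q_A = 0: 183 - 2q_A - (q_B + q_M) = 0.
Meridian's profit: π_M = (251 - Q)q_M - (110q_M). Setting ∂π_M/∂q_M = 0: 141 - 2q_M - (q_B + q_A) = 0.
Adding the 3 first-order conditions: 475 − 4Q = 0, so Q = 475/4.
Back-substituting: q_B = (151 − 475/4) = 129/4, q_A = (183 − 475/4) = 257/4, q_M = (141 − 475/4) = 89/4.
Price P = 251 - 475/4 = 529/4.
Bastion's profit: (529/4 - 100)·(129/4) = 1040.0625.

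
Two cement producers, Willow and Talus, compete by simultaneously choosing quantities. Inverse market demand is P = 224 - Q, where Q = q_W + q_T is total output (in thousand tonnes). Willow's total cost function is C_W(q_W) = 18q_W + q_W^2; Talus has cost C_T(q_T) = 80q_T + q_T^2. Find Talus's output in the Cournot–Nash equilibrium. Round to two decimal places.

24.67

Willow's profit: π_W = (224 - Q)q_W - (18q_W + q_W²). Setting ∂π_W/∂q_W = 0: 206 - 4q_W - (q_T) = 0.
Talus's profit: π_T = (224 - Q)q_T - (80q_T + q_T²). Setting ∂π_T/∂q_T = 0: 144 - 4q_T - (q_W) = 0.
Rearranging gives the reaction functions q_W = (206 - q_T)/4 and q_T = (144 - q_W)/4.
Substituting one into the other gives q_W = 136/3 and q_T = 74/3.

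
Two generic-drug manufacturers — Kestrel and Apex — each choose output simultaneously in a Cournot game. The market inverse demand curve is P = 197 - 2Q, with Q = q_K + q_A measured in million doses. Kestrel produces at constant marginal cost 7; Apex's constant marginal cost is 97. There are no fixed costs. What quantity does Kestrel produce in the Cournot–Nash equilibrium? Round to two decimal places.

Kestrel's profit: π_K = (197 - 2Q)q_K - (7q_K). Setting ∂π_K/∂q_K = 0: 190 - 4q_K - 2(q_A) = 0.
Apex's first-order condition: 100 - 4q_A - 2(q_K) = 0.
So q_K = (190 - 2q_A)/4 and q_A = (100 - 2q_K)/4.
Substituting one into the other gives q_K = 140/3 and q_A = 5/3.

46.67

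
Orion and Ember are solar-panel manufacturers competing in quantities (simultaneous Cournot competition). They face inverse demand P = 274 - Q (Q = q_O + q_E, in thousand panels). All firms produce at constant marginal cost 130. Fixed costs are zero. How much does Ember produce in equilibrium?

A representative firm's profit is π_i = q_i(274 - Q) - 130q_i.
Setting ∂π_i/∂q_i = 0 with rivals' quantities fixed: 144 - 2q_i - q_j = 0.
With identical firms every q_j equals q_i, so q_j = q_i and 144 = 3q_i, giving q_i = 48.

48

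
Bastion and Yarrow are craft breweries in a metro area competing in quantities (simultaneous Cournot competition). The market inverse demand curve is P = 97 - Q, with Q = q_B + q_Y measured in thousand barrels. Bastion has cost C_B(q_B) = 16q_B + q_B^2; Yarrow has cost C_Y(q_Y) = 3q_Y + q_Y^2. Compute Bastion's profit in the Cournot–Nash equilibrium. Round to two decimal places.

470.22

Bastion's profit: π_B = (97 - Q)q_B - (16q_B + q_B²). Setting ∂π_B/∂q_B = 0: 81 - 4q_B - (q_Y) = 0.
Yarrow's first-order condition: 94 - 4q_Y - (q_B) = 0.
So q_B = (81 - q_Y)/4 and q_Y = (94 - q_B)/4.
Solving the pair: q_B = 46/3, q_Y = 59/3.
Price P = 97 - 35 = 62.
Bastion's profit: 62·(46/3) - 16·(46/3) - (46/3)² = 470.2222.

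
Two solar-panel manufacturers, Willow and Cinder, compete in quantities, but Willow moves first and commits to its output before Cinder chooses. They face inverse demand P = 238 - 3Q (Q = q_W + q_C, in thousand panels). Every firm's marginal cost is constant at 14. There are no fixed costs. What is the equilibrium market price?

The follower Cinder best-responds to any q_W: π_C = (238 - 3Q)q_C - 14q_C.
Setting the follower's marginal profit to zero, 224 - 3q_W - 6q_C = 0, i.e. q_C = (224 - 3q_W)/6.
Willow substitutes q_C(q_W) into its own profit: π_W = q_W(238 - 3q_W - (224 - 3q_W)/2) - 14q_W = (126 - (3/2)q_W)q_W - 14q_W.
Maximising: ∂π_W/∂q_W = 112 - 3q_W = 0, giving q_W = 112/3.
Then q_C = (224 - 3·(112/3))/6 = 56/3.
Total output Q = 56, so price P = 238 - 3·56 = 70.

70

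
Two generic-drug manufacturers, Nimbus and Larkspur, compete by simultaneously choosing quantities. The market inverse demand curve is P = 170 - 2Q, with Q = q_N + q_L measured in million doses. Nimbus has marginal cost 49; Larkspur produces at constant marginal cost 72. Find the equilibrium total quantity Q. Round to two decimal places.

Nimbus's profit: π_N = (170 - 2Q)q_N - (49q_N). Setting ∂π_N/∂q_N = 0: 121 - 4q_N - 2(q_L) = 0.
Larkspur's profit: π_L = (170 - 2Q)q_L - (72q_L). Setting ∂π_L/∂q_L = 0: 98 - 4q_L - 2(q_N) = 0.
Rearranging gives the reaction functions q_N = (121 - 2q_L)/4 and q_L = (98 - 2q_N)/4.
Solving the pair: q_N = 24, q_L = 25/2.
Total output Q = 24 + 25/2 = 73/2.

36.50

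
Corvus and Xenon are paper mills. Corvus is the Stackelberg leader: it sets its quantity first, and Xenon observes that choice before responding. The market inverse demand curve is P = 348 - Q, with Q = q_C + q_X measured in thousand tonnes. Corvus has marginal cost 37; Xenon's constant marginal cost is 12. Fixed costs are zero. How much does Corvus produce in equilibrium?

143

Solve by backward induction. Given q_C, the follower Xenon maximises π_X = (348 - q_C - q_X)q_X - 12q_X.
Setting the follower's marginal profit to zero, 336 - q_C - 2q_X = 0, i.e. q_X = (336 - q_C)/2.
Corvus substitutes q_X(q_C) into its own profit: π_C = q_C(348 - q_C - (336 - q_C)/2) - 37q_C = (180 - (1/2)q_C)q_C - 37q_C.
Maximising: ∂π_C/∂q_C = 143 - q_C = 0, giving q_C = 143.
Then q_X = (336 - 143)/2 = 193/2.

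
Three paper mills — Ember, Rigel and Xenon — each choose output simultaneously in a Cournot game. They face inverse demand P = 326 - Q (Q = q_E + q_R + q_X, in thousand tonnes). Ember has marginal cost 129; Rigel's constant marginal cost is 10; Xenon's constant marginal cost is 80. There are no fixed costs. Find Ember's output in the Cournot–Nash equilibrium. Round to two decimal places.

7.25

Ember's profit: π_E = (326 - Q)q_E - (129q_E). Setting ∂π_E/∂q_E = 0: 197 - 2q_E - (q_R + q_X) = 0.
Rigel's profit: π_R = (326 - Q)q_R - (10q_R). Setting ∂π_R/∂q_R = 0: 316 - 2q_R - (q_E + q_X) = 0.
Xenon's profit: π_X = (326 - Q)q_X - (80q_X). Setting ∂π_X/∂q_X = 0: 246 - 2q_X - (q_E + q_R) = 0.
Adding the 3 conditions: 759 − 2Q − 2Q = 0, i.e. Q = 759/4.
Back-substituting: q_E = (197 − 759/4) = 29/4, q_R = (316 − 759/4) = 505/4, q_X = (246 − 759/4) = 225/4.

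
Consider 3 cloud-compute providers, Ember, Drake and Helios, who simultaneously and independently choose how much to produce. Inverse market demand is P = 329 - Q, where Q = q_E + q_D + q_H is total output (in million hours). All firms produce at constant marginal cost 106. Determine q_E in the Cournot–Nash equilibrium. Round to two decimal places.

55.75

A representative firm's profit is π_i = q_i(329 - Q) - 106q_i.
Setting ∂π_i/∂q_i = 0 with rivals' quantities fixed: 223 - 2q_i - Σ_{j≠i} q_j = 0.
With identical firms every q_j equals q_i, so Σ_{j≠i} q_j = 2q_i and 223 = 4q_i, giving q_i = 223/4.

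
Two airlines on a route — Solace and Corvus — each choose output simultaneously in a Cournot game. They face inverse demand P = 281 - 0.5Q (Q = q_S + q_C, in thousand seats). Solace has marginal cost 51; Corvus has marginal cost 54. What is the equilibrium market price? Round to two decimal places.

Solace's profit: π_S = (281 - 0.5Q)q_S - (51q_S). Setting ∂π_S/∂q_S = 0: 230 - q_S - (1/2)(q_C) = 0.
Corvus's profit: π_C = (281 - 0.5Q)q_C - (54q_C). Setting ∂π_C/∂q_C = 0: 227 - q_C - (1/2)(q_S) = 0.
Best responses: q_S = (230 - (1/2)q_C), q_C = (227 - (1/2)q_S).
Substituting one into the other gives q_S = 466/3 and q_C = 448/3.
Total output Q = 914/3, so price P = 281 - (1/2)·(914/3) = 386/3.

128.67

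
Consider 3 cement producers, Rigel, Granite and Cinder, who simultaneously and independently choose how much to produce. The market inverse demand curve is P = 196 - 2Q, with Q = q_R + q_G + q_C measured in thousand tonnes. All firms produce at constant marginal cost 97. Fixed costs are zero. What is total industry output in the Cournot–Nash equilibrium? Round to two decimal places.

A representative firm's profit is π_i = q_i(196 - 2Q) - 97q_i.
Setting ∂π_i/∂q_i = 0 with rivals' quantities fixed: 99 - 4q_i - 2·Σ_{j≠i} q_j = 0.
With identical firms every q_j equals q_i, so Σ_{j≠i} q_j = 2q_i and 99 = 8q_i, giving q_i = 99/8.
Total output Q = 99/8 + 99/8 + 99/8 = 297/8.

37.13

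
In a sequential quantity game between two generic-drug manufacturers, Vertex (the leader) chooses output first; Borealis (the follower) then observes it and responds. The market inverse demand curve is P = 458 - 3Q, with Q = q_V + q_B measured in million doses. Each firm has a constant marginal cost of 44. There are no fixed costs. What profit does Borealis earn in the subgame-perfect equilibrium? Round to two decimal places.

3570.75

The follower Borealis best-responds to any q_V: π_B = (458 - 3Q)q_B - 44q_B.
Follower FOC: 414 - 3q_V - 6q_B = 0, so q_B(q_V) = (414 - 3q_V)/6.
Vertex substitutes q_B(q_V) into its own profit: π_V = q_V(458 - 3q_V - (414 - 3q_V)/2) - 44q_V = (251 - (3/2)q_V)q_V - 44q_V.
Leader FOC: 207 - 3q_V = 0, so q_V = 69.
Then q_B = (414 - 3·69)/6 = 69/2.
Price P = 458 - 3·(207/2) = 295/2.
Borealis's profit: (295/2 - 44)·(69/2) = 3570.7500.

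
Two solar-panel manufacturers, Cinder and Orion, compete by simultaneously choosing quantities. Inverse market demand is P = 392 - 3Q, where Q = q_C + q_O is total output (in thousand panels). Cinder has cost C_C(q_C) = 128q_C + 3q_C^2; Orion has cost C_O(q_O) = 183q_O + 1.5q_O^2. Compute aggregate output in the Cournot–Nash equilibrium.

Cinder's profit: π_C = (392 - 3Q)q_C - (128q_C + 3q_C²). Setting ∂π_C/∂q_C = 0: 264 - 12q_C - 3(q_O) = 0.
Orion's profit: π_O = (392 - 3Q)q_O - (183q_O + (3/2)q_O²). Setting ∂π_O/∂q_O = 0: 209 - 9q_O - 3(q_C) = 0.
Rearranging gives the reaction functions q_C = (264 - 3q_O)/12 and q_O = (209 - 3q_C)/9.
Solving the pair: q_C = 53/3, q_O = 52/3.
Total output Q = 53/3 + 52/3 = 35.

35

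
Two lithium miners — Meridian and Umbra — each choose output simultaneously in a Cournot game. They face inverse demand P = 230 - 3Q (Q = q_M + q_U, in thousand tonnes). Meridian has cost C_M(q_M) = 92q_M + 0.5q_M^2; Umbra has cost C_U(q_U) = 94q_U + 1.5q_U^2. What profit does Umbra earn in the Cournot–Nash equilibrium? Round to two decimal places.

Meridian's profit: π_M = (230 - 3Q)q_M - (92q_M + (1/2)q_M²). Setting ∂π_M/∂q_M = 0: 138 - 7q_M - 3(q_U) = 0.
Umbra's profit: π_U = (230 - 3Q)q_U - (94q_U + (3/2)q_U²). Setting ∂π_U/∂q_U = 0: 136 - 9q_U - 3(q_M) = 0.
Rearranging gives the reaction functions q_M = (138 - 3q_U)/7 and q_U = (136 - 3q_M)/9.
Solving the pair: q_M = 139/9, q_U = 269/27.
Price P = 230 - 3·(686/27) = 1384/9.
Umbra's profit: (1384/9)·(269/27) - 94·(269/27) - (3/2)(269/27)² = 446.6728.

446.67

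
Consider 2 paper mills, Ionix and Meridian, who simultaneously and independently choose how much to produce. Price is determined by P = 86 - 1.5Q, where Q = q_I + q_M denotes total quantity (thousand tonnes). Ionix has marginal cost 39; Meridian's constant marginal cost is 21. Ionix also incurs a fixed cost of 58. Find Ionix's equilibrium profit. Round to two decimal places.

Ionix's profit: π_I = (86 - 1.5Q)q_I - (39q_I). Setting ∂π_I/∂q_I = 0: 47 - 3q_I - (3/2)(q_M) = 0.
Meridian's profit: π_M = (86 - 1.5Q)q_M - (21q_M). Setting ∂π_M/∂q_M = 0: 65 - 3q_M - (3/2)(q_I) = 0.
Rearranging gives the reaction functions q_I = (47 - (3/2)q_M)/3 and q_M = (65 - (3/2)q_I)/3.
Substituting one into the other gives q_I = 58/9 and q_M = 166/9.
Price P = 86 - (3/2)·(224/9) = 146/3.
Ionix's profit: (146/3 - 39)·(58/9) - 58 = 116/27.

4.30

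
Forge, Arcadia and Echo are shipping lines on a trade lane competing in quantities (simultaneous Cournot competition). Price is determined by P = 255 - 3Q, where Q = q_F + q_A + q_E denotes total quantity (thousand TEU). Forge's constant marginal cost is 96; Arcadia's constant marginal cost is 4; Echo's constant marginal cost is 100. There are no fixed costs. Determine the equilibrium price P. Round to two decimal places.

113.75

Forge's profit: π_F = (255 - 3Q)q_F - (96q_F). Setting ∂π_F/∂q_F = 0: 159 - 6q_F - 3(q_A + q_E) = 0.
Arcadia's first-order condition: 251 - 6q_A - 3(q_F + q_E) = 0.
Echo's profit: π_E = (255 - 3Q)q_E - (100q_E). Setting ∂π_E/∂q_E = 0: 155 - 6q_E - 3(q_F + q_A) = 0.
Summing all 3 equations gives 565 − 12Q = 0, hence Q = 565/12.
Back-substituting: q_F = (159 − 565/4)/3 = 71/12, q_A = (251 − 565/4)/3 = 439/12, q_E = (155 − 565/4)/3 = 55/12.
Total output Q = 565/12, so price P = 255 - 3·(565/12) = 455/4.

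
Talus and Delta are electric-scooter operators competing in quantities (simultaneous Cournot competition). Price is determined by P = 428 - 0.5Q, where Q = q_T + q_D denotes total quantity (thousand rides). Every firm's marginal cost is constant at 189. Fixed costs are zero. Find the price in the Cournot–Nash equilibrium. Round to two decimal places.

Each firm earns π_i = (428 - 0.5Q)q_i - 189q_i.
Setting ∂π_i/∂q_i = 0 with rivals' quantities fixed: 239 - q_i - (1/2)q_j = 0.
By symmetry each firm produces the same amount; substituting q_j = q_i yields q_i = 239/(3/2) = 478/3.
Total output Q = 956/3, so price P = 428 - (1/2)·(956/3) = 806/3.

268.67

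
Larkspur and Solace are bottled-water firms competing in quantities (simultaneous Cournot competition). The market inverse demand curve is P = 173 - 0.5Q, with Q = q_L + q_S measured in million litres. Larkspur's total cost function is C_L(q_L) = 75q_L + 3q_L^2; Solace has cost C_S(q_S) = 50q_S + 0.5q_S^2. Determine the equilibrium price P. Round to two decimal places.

Larkspur's profit: π_L = (173 - 0.5Q)q_L - (75q_L + 3q_L²). Setting ∂π_L/∂q_L = 0: 98 - 7q_L - (1/2)(q_S) = 0.
Solace's profit: π_S = (173 - 0.5Q)q_S - (50q_S + (1/2)q_S²). Setting ∂π_S/∂q_S = 0: 123 - 2q_S - (1/2)(q_L) = 0.
Rearranging gives the reaction functions q_L = (98 - (1/2)q_S)/7 and q_S = (123 - (1/2)q_L)/2.
Solving the pair: q_L = 538/55, q_S = 59.0545.
Total output Q = 68.8364, so price P = 173 - (1/2)·68.8364 = 138.5818.

138.58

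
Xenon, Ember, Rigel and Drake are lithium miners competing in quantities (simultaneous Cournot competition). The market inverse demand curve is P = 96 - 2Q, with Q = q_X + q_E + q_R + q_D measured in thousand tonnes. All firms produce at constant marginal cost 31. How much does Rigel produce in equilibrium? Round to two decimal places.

A representative firm's profit is π_i = q_i(96 - 2Q) - 31q_i.
Setting ∂π_i/∂q_i = 0 with rivals' quantities fixed: 65 - 4q_i - 2·Σ_{j≠i} q_j = 0.
With identical firms every q_j equals q_i, so Σ_{j≠i} q_j = 3q_i and 65 = 10q_i, giving q_i = 13/2.

6.50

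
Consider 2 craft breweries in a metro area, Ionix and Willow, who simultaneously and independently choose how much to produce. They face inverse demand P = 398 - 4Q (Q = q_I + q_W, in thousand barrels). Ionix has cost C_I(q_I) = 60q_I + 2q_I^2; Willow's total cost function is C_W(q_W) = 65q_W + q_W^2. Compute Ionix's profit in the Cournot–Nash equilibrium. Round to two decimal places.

2326.72

Ionix's profit: π_I = (398 - 4Q)q_I - (60q_I + 2q_I²). Setting ∂π_I/∂q_I = 0: 338 - 12q_I - 4(q_W) = 0.
Willow's profit: π_W = (398 - 4Q)q_W - (65q_W + q_W²). Setting ∂π_W/∂q_W = 0: 333 - 10q_W - 4(q_I) = 0.
So q_I = (338 - 4q_W)/12 and q_W = (333 - 4q_I)/10.
Solving the pair: q_I = 256/13, q_W = 661/26.
Price P = 398 - 4·(1173/26) = 217.5385.
Ionix's profit: 217.5385·(256/13) - 60·(256/13) - 2(256/13)² = 2326.7219.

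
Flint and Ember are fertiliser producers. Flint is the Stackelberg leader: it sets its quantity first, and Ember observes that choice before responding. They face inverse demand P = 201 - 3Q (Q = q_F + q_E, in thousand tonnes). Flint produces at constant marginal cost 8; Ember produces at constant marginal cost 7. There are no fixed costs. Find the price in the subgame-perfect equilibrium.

The follower Ember best-responds to any q_F: π_E = (201 - 3Q)q_E - 7q_E.
Follower FOC: 194 - 3q_F - 6q_E = 0, so q_E(q_F) = (194 - 3q_F)/6.
The leader anticipates this reaction. Substituting into P = 201 - 3Q gives P = 104 - (3/2)q_F, so π_F = (104 - (3/2)q_F)q_F - 8q_F.
Leader FOC: 96 - 3q_F = 0, so q_F = 32.
Then q_E = (194 - 3·32)/6 = 49/3.
Total output Q = 145/3, so price P = 201 - 3·(145/3) = 56.

56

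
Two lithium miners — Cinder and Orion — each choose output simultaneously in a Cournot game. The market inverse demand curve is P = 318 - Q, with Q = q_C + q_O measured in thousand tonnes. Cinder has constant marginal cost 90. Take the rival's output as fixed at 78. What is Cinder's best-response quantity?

With the rival's output fixed at 78, Cinder's profit is π_C = (318 - 78 - q_C)q_C - (90q_C) = (240 - q_C)q_C - (90q_C).
∂π_C/∂q_C = 150 - 2q_C = 0, so q_C = 75.

75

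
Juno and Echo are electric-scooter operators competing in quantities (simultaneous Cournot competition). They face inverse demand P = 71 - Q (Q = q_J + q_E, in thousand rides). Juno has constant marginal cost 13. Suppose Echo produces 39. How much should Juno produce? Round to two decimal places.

9.50

With the rival's output fixed at 39, Juno's profit is π_J = (71 - 39 - q_J)q_J - (13q_J) = (32 - q_J)q_J - (13q_J).
∂π_J/∂q_J = 19 - 2q_J = 0, so q_J = 19/2.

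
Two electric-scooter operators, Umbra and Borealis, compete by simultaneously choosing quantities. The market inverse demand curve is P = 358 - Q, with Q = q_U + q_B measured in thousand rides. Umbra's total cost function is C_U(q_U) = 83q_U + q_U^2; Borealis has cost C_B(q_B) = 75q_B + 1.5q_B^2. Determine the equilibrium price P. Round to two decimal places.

Umbra's profit: π_U = (358 - Q)q_U - (83q_U + q_U²). Setting ∂π_U/∂q_U = 0: 275 - 4q_U - (q_B) = 0.
Borealis's profit: π_B = (358 - Q)q_B - (75q_B + (3/2)q_B²). Setting ∂π_B/∂q_B = 0: 283 - 5q_B - (q_U) = 0.
Best responses: q_U = (275 - q_B)/4, q_B = (283 - q_U)/5.
Solving the pair: q_U = 1092/19, q_B = 857/19.
Total output Q = 1949/19, so price P = 358 - 1949/19 = 255.4211.

255.42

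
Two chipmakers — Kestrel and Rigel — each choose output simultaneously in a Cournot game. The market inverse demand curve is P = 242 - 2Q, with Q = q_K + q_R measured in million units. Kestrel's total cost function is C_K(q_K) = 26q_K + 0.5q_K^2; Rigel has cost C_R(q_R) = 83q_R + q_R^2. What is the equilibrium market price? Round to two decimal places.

Kestrel's profit: π_K = (242 - 2Q)q_K - (26q_K + (1/2)q_K²). Setting ∂π_K/∂q_K = 0: 216 - 5q_K - 2(q_R) = 0.
Rigel's first-order condition: 159 - 6q_R - 2(q_K) = 0.
So q_K = (216 - 2q_R)/5 and q_R = (159 - 2q_K)/6.
Solving the pair: q_K = 489/13, q_R = 363/26.
Total output Q = 1341/26, so price P = 242 - 2·(1341/26) = 1805/13.

138.85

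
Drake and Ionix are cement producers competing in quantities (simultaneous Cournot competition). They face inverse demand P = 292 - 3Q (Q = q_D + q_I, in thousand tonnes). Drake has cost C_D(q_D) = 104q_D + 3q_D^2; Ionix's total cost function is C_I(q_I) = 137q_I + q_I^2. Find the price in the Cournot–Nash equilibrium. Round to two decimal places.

211.48

Drake's profit: π_D = (292 - 3Q)q_D - (104q_D + 3q_D²). Setting ∂π_D/∂q_D = 0: 188 - 12q_D - 3(q_I) = 0.
Ionix's profit: π_I = (292 - 3Q)q_I - (137q_I + q_I²). Setting ∂π_I/∂q_I = 0: 155 - 8q_I - 3(q_D) = 0.
So q_D = (188 - 3q_I)/12 and q_I = (155 - 3q_D)/8.
Solving the pair: q_D = 1039/87, q_I = 432/29.
Total output Q = 26.8391, so price P = 292 - 3·26.8391 = 211.4828.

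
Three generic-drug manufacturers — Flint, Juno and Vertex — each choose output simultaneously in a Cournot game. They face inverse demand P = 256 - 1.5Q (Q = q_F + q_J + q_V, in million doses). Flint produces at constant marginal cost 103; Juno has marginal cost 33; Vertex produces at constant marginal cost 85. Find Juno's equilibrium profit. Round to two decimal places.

Flint's profit: π_F = (256 - 1.5Q)q_F - (103q_F). Setting ∂π_F/∂q_F = 0: 153 - 3q_F - (3/2)(q_J + q_V) = 0.
Juno's profit: π_J = (256 - 1.5Q)q_J - (33q_J). Setting ∂π_J/∂q_J = 0: 223 - 3q_J - (3/2)(q_F + q_V) = 0.
Vertex's profit: π_V = (256 - 1.5Q)q_V - (85q_V). Setting ∂π_V/∂q_V = 0: 171 - 3q_V - (3/2)(q_F + q_J) = 0.
Adding the 3 first-order conditions: 547 − 6Q = 0, so Q = 547/6.
Back-substituting: q_F = (153 − 547/4)/(3/2) = 65/6, q_J = (223 − 547/4)/(3/2) = 115/2, q_V = (171 − 547/4)/(3/2) = 137/6.
Price P = 256 - (3/2)·(547/6) = 477/4.
Juno's profit: (477/4 - 33)·(115/2) = 4959.3750.

4959.38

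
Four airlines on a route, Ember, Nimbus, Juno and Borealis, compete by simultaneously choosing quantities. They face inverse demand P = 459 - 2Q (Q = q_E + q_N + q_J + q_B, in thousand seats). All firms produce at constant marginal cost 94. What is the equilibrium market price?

167

A representative firm's profit is π_i = q_i(459 - 2Q) - 94q_i.
Setting ∂π_i/∂q_i = 0 with rivals' quantities fixed: 365 - 4q_i - 2·Σ_{j≠i} q_j = 0.
With identical firms every q_j equals q_i, so Σ_{j≠i} q_j = 3q_i and 365 = 10q_i, giving q_i = 73/2.
Total output Q = 146, so price P = 459 - 2·146 = 167.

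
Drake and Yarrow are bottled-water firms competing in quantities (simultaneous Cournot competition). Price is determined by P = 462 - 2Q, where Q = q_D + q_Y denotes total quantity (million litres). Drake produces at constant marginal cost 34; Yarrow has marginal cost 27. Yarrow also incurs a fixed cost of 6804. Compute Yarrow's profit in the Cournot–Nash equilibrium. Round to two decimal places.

Drake's profit: π_D = (462 - 2Q)q_D - (34q_D). Setting ∂π_D/∂q_D = 0: 428 - 4q_D - 2(q_Y) = 0.
Yarrow's first-order condition: 435 - 4q_Y - 2(q_D) = 0.
So q_D = (428 - 2q_Y)/4 and q_Y = (435 - 2q_D)/4.
Solving the pair: q_D = 421/6, q_Y = 221/3.
Price P = 462 - 2·(863/6) = 523/3.
Yarrow's profit: (523/3 - 27)·(221/3) - 6804 = 4049.5556.

4049.56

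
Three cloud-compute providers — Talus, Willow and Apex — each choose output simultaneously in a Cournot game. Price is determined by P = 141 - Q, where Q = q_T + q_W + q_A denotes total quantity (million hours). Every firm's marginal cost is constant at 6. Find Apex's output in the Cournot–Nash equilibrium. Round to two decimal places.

A representative firm's profit is π_i = q_i(141 - Q) - 6q_i.
First-order condition (treating rivals' output as given): 135 - 2q_i - Σ_{j≠i} q_j = 0.
By symmetry each firm produces the same amount; substituting Σ_{j≠i} q_j = 2q_i yields q_i = 135/4.

33.75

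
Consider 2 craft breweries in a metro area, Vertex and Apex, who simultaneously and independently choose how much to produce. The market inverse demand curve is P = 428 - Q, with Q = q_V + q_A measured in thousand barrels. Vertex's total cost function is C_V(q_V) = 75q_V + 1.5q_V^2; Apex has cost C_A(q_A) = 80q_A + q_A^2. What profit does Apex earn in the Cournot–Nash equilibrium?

10658

Vertex's profit: π_V = (428 - Q)q_V - (75q_V + (3/2)q_V²). Setting ∂π_V/∂q_V = 0: 353 - 5q_V - (q_A) = 0.
Apex's profit: π_A = (428 - Q)q_A - (80q_A + q_A²). Setting ∂π_A/∂q_A = 0: 348 - 4q_A - (q_V) = 0.
Rearranging gives the reaction functions q_V = (353 - q_A)/5 and q_A = (348 - q_V)/4.
Solving the pair: q_V = 56, q_A = 73.
Price P = 428 - 129 = 299.
Apex's profit: 299·73 - 80·73 - 73² = 10658.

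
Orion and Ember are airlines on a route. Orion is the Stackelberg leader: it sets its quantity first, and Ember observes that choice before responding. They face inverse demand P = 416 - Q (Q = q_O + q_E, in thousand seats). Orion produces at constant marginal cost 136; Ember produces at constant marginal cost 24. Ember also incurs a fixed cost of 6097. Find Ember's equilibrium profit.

17619

The follower Ember best-responds to any q_O: π_E = (416 - Q)q_E - 24q_E.
Follower FOC: 392 - q_O - 2q_E = 0, so q_E(q_O) = (392 - q_O)/2.
Orion substitutes q_E(q_O) into its own profit: π_O = q_O(416 - q_O - (392 - q_O)/2) - 136q_O = (220 - (1/2)q_O)q_O - 136q_O.
Maximising: ∂π_O/∂q_O = 84 - q_O = 0, giving q_O = 84.
Then q_E = (392 - 84)/2 = 154.
Price P = 416 - 238 = 178.
Ember's profit: (178 - 24)·154 - 6097 = 17619.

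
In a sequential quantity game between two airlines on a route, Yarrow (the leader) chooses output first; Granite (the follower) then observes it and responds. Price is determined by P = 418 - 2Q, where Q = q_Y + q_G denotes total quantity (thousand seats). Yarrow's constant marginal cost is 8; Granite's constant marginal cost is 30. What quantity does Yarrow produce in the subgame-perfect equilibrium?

108

The follower Granite best-responds to any q_Y: π_G = (418 - 2Q)q_G - 30q_G.
Follower FOC: 388 - 2q_Y - 4q_G = 0, so q_G(q_Y) = (388 - 2q_Y)/4.
Yarrow substitutes q_G(q_Y) into its own profit: π_Y = q_Y(418 - 2q_Y - (388 - 2q_Y)/2) - 8q_Y = (224 - q_Y)q_Y - 8q_Y.
Leader FOC: 216 - 2q_Y = 0, so q_Y = 108.
Then q_G = (388 - 2·108)/4 = 43.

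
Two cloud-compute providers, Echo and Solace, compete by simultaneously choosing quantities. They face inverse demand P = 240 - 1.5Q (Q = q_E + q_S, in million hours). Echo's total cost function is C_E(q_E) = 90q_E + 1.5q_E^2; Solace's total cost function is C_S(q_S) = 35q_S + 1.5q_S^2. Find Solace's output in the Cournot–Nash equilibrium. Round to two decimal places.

29.78

Echo's profit: π_E = (240 - 1.5Q)q_E - (90q_E + (3/2)q_E²). Setting ∂π_E/∂q_E = 0: 150 - 6q_E - (3/2)(q_S) = 0.
Solace's profit: π_S = (240 - 1.5Q)q_S - (35q_S + (3/2)q_S²). Setting ∂π_S/∂q_S = 0: 205 - 6q_S - (3/2)(q_E) = 0.
Best responses: q_E = (150 - (3/2)q_S)/6, q_S = (205 - (3/2)q_E)/6.
Substituting one into the other gives q_E = 158/9 and q_S = 268/9.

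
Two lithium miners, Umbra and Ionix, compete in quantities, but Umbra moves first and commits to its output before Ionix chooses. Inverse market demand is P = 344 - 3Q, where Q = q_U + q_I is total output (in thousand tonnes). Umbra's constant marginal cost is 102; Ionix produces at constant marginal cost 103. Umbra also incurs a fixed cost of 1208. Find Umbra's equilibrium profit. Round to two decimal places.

The follower Ionix best-responds to any q_U: π_I = (344 - 3Q)q_I - 103q_I.
Follower FOC: 241 - 3q_U - 6q_I = 0, so q_I(q_U) = (241 - 3q_U)/6.
The leader anticipates this reaction. Substituting into P = 344 - 3Q gives P = 447/2 - (3/2)q_U, so π_U = (447/2 - (3/2)q_U)q_U - 102q_U.
Leader FOC: 243/2 - 3q_U = 0, so q_U = 81/2.
Then q_I = (241 - 3·(81/2))/6 = 239/12.
Price P = 344 - 3·(725/12) = 651/4.
Umbra's profit: (651/4 - 102)·(81/2) - 1208 = 1252.3750.

1252.38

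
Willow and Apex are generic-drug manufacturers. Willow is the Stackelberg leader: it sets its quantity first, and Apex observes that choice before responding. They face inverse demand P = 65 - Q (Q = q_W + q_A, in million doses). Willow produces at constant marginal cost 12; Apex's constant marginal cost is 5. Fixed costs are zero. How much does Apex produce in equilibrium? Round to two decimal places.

Solve by backward induction. Given q_W, the follower Apex maximises π_A = (65 - q_W - q_A)q_A - 5q_A.
∂π_A/∂q_A = 60 - q_W - 2q_A = 0 gives the reaction function q_A = (60 - q_W)/2.
Willow substitutes q_A(q_W) into its own profit: π_W = q_W(65 - q_W - (60 - q_W)/2) - 12q_W = (35 - (1/2)q_W)q_W - 12q_W.
Leader FOC: 23 - q_W = 0, so q_W = 23.
Then q_A = (60 - 23)/2 = 37/2.

18.50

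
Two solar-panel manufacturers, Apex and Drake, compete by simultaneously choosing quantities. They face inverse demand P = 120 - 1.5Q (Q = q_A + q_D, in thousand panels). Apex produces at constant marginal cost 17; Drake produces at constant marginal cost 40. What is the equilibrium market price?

59

Apex's profit: π_A = (120 - 1.5Q)q_A - (17q_A). Setting ∂π_A/∂q_A = 0: 103 - 3q_A - (3/2)(q_D) = 0.
Drake's first-order condition: 80 - 3q_D - (3/2)(q_A) = 0.
Best responses: q_A = (103 - (3/2)q_D)/3, q_D = (80 - (3/2)q_A)/3.
Solving the pair: q_A = 28, q_D = 38/3.
Total output Q = 122/3, so price P = 120 - (3/2)·(122/3) = 59.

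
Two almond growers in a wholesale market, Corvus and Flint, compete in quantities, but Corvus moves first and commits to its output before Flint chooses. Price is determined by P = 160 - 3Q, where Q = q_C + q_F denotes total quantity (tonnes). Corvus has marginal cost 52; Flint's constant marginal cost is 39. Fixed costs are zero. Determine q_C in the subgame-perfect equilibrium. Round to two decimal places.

15.83

The follower Flint best-responds to any q_C: π_F = (160 - 3Q)q_F - 39q_F.
Setting the follower's marginal profit to zero, 121 - 3q_C - 6q_F = 0, i.e. q_F = (121 - 3q_C)/6.
The leader anticipates this reaction. Substituting into P = 160 - 3Q gives P = 199/2 - (3/2)q_C, so π_C = (199/2 - (3/2)q_C)q_C - 52q_C.
Leader FOC: 95/2 - 3q_C = 0, so q_C = 95/6.
Then q_F = (121 - 3·(95/6))/6 = 49/4.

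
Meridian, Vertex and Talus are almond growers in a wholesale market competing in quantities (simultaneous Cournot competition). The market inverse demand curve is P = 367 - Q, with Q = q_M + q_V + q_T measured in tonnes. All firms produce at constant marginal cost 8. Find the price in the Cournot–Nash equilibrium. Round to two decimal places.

97.75

A representative firm's profit is π_i = q_i(367 - Q) - 8q_i.
First-order condition (treating rivals' output as given): 359 - 2q_i - Σ_{j≠i} q_j = 0.
With identical firms every q_j equals q_i, so Σ_{j≠i} q_j = 2q_i and 359 = 4q_i, giving q_i = 359/4.
Total output Q = 1077/4, so price P = 367 - 1077/4 = 391/4.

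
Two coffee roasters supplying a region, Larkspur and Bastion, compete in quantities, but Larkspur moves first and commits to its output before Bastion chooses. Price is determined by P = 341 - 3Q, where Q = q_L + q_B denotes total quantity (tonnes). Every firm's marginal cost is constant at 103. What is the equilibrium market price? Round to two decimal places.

Solve by backward induction. Given q_L, the follower Bastion maximises π_B = (341 - 3q_L - 3q_B)q_B - 103q_B.
Setting the follower's marginal profit to zero, 238 - 3q_L - 6q_B = 0, i.e. q_B = (238 - 3q_L)/6.
The leader anticipates this reaction. Substituting into P = 341 - 3Q gives P = 222 - (3/2)q_L, so π_L = (222 - (3/2)q_L)q_L - 103q_L.
Maximising: ∂π_L/∂q_L = 119 - 3q_L = 0, giving q_L = 119/3.
Then q_B = (238 - 3·(119/3))/6 = 119/6.
Total output Q = 119/2, so price P = 341 - 3·(119/2) = 325/2.

162.50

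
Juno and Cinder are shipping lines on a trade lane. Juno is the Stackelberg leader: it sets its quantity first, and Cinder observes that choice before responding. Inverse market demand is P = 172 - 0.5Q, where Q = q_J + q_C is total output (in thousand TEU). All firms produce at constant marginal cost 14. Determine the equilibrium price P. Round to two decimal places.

The follower Cinder best-responds to any q_J: π_C = (172 - 0.5Q)q_C - 14q_C.
Setting the follower's marginal profit to zero, 158 - (1/2)q_J - q_C = 0, i.e. q_C = (158 - (1/2)q_J).
The leader anticipates this reaction. Substituting into P = 172 - 0.5Q gives P = 93 - (1/4)q_J, so π_J = (93 - (1/4)q_J)q_J - 14q_J.
Maximising: ∂π_J/∂q_J = 79 - (1/2)q_J = 0, giving q_J = 158.
Then q_C = (158 - (1/2)·158) = 79.
Total output Q = 237, so price P = 172 - (1/2)·237 = 107/2.

53.50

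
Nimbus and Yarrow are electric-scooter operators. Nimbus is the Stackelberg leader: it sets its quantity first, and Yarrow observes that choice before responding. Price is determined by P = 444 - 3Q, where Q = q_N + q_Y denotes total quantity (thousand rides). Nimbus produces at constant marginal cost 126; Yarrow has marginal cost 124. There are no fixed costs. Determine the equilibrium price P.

The follower Yarrow best-responds to any q_N: π_Y = (444 - 3Q)q_Y - 124q_Y.
∂π_Y/∂q_Y = 320 - 3q_N - 6q_Y = 0 gives the reaction function q_Y = (320 - 3q_N)/6.
Nimbus substitutes q_Y(q_N) into its own profit: π_N = q_N(444 - 3q_N - (320 - 3q_N)/2) - 126q_N = (284 - (3/2)q_N)q_N - 126q_N.
Maximising: ∂π_N/∂q_N = 158 - 3q_N = 0, giving q_N = 158/3.
Then q_Y = (320 - 3·(158/3))/6 = 27.
Total output Q = 239/3, so price P = 444 - 3·(239/3) = 205.

205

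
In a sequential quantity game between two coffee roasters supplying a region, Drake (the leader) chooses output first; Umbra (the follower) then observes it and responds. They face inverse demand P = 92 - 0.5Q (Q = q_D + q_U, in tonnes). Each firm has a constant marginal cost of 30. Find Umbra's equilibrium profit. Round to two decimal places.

Solve by backward induction. Given q_D, the follower Umbra maximises π_U = (92 - (1/2)q_D - (1/2)q_U)q_U - 30q_U.
Follower FOC: 62 - (1/2)q_D - q_U = 0, so q_U(q_D) = (62 - (1/2)q_D).
Drake substitutes q_U(q_D) into its own profit: π_D = q_D(92 - (1/2)q_D - (62 - (1/2)q_D)/2) - 30q_D = (61 - (1/4)q_D)q_D - 30q_D.
The leader's first-order condition 31 - (1/2)q_D = 0 yields q_D = 62.
Then q_U = (62 - (1/2)·62) = 31.
Price P = 92 - (1/2)·93 = 91/2.
Umbra's profit: (91/2 - 30)·31 = 961/2.

480.50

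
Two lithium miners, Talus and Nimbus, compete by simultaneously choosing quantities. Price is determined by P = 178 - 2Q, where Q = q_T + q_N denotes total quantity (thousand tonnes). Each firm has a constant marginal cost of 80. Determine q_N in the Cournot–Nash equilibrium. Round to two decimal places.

16.33

Each firm earns π_i = (178 - 2Q)q_i - 80q_i.
Setting ∂π_i/∂q_i = 0 with rivals' quantities fixed: 98 - 4q_i - 2q_j = 0.
With identical firms every q_j equals q_i, so q_j = q_i and 98 = 6q_i, giving q_i = 49/3.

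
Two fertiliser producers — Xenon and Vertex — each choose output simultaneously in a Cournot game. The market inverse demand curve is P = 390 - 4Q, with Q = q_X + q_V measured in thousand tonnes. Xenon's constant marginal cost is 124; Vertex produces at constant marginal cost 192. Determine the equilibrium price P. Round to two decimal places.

235.33

Xenon's profit: π_X = (390 - 4Q)q_X - (124q_X). Setting ∂π_X/∂q_X = 0: 266 - 8q_X - 4(q_V) = 0.
Vertex's first-order condition: 198 - 8q_V - 4(q_X) = 0.
Rearranging gives the reaction functions q_X = (266 - 4q_V)/8 and q_V = (198 - 4q_X)/8.
Solving the pair: q_X = 167/6, q_V = 65/6.
Total output Q = 116/3, so price P = 390 - 4·(116/3) = 706/3.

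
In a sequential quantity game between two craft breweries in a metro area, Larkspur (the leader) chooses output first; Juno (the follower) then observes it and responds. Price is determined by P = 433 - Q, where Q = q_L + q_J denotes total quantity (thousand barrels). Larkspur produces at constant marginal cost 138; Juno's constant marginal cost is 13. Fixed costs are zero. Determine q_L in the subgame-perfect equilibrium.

The follower Juno best-responds to any q_L: π_J = (433 - Q)q_J - 13q_J.
Setting the follower's marginal profit to zero, 420 - q_L - 2q_J = 0, i.e. q_J = (420 - q_L)/2.
Larkspur substitutes q_J(q_L) into its own profit: π_L = q_L(433 - q_L - (420 - q_L)/2) - 138q_L = (223 - (1/2)q_L)q_L - 138q_L.
Maximising: ∂π_L/∂q_L = 85 - q_L = 0, giving q_L = 85.
Then q_J = (420 - 85)/2 = 335/2.

85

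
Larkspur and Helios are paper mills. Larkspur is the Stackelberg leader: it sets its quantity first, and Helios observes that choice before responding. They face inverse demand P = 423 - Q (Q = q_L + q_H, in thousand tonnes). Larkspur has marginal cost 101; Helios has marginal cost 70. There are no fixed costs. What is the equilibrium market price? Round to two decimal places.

Solve by backward induction. Given q_L, the follower Helios maximises π_H = (423 - q_L - q_H)q_H - 70q_H.
∂π_H/∂q_H = 353 - q_L - 2q_H = 0 gives the reaction function q_H = (353 - q_L)/2.
The leader anticipates this reaction. Substituting into P = 423 - Q gives P = 493/2 - (1/2)q_L, so π_L = (493/2 - (1/2)q_L)q_L - 101q_L.
Maximising: ∂π_L/∂q_L = 291/2 - q_L = 0, giving q_L = 291/2.
Then q_H = (353 - 291/2)/2 = 415/4.
Total output Q = 997/4, so price P = 423 - 997/4 = 695/4.

173.75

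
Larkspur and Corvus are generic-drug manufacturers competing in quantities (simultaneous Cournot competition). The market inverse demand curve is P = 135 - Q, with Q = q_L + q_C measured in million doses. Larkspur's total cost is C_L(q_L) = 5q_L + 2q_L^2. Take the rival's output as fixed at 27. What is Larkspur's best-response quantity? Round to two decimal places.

With the rival's output fixed at 27, Larkspur's profit is π_L = (135 - 27 - q_L)q_L - (5q_L + 2q_L²) = (108 - q_L)q_L - (5q_L + 2q_L²).
∂π_L/∂q_L = 103 - 6q_L = 0, so q_L = 103/6.

17.17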